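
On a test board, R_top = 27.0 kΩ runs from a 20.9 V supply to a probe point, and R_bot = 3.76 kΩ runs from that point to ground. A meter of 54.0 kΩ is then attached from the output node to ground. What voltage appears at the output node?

V_out ≈ 2.41 V

The load sits in parallel with R_bot: R_bot‖R_L = (3.76 × 54.0) / (3.76 + 54.0) = 3.515 kΩ.
V_out = 20.9 × 3.515 / (27.0 + 3.515) = 20.9 × 3.515/30.52 = 2.41 V.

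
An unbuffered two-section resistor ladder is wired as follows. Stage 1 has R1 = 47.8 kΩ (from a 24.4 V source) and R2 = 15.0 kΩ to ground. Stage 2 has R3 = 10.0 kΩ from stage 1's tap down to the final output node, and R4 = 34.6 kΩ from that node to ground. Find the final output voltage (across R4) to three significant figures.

Stage 2 presents R3+R4 = 44.60 kΩ as a load on stage 1's tap.
Stage 1's lower leg becomes R2‖(R3+R4) = 11.22 kΩ, so V_mid = 24.4 × 11.22/59.02 = 4.640 V.
Stage 2 is itself unloaded: V_out = V_mid × R4/(R3+R4) = 4.640 × 34.6/44.60 = 3.60 V.

V_out ≈ 3.60 V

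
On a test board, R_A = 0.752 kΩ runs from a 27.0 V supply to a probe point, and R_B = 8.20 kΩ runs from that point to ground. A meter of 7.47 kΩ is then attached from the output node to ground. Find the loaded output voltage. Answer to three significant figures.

V_out ≈ 22.6 V

The load sits in parallel with R_B: R_B‖R_L = (8200 × 7470) / (8200 + 7470) = 3909 Ω.
V_out = 27.0 × 3909 / (752 + 3909) = 27.0 × 3909/4661 = 22.6 V.
(Unloaded it would have been 24.7 V.)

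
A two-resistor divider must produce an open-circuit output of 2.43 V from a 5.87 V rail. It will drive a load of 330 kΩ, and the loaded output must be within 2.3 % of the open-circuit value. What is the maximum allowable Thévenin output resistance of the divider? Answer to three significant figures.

R_th ≤ 7.77 kΩ

Loading drop = R_th/(R_th + R_L) ≤ 0.0230, so R_th ≤ R_L · ε/(1−ε) = 330 kΩ × 0.0230/0.9770 = 7.77 kΩ.
(Any R1, R2 with R2/(R1+R2) = 0.414 and R1‖R2 ≤ 7.77 kΩ will meet the spec.)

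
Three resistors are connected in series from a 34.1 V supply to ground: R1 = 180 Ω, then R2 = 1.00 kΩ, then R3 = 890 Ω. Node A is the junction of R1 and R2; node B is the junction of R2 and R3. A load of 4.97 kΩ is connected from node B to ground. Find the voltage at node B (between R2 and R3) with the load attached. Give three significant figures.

At node B, R3 is in parallel with the load: R3‖R_L = 754.8 Ω.
Below node A the resistance is R2 + (R3‖R_L) = 1755 Ω, so V_A = 34.1 × 1755/1935 = 30.93 V.
Then V_B = V_A × (R3‖R_L)/(R2 + R3‖R_L) = 30.93 × 754.8/1755 = 13.3 V.

V ≈ 13.3 V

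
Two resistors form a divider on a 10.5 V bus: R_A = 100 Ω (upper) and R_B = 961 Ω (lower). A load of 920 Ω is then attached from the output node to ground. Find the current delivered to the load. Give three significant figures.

I_L ≈ 9.41 mA

R_B‖R_L = 470.0 Ω; V_out = 10.5 × 470.0/570.0 = 8.658 V.
I_L = V_out / R_L = 8.658 / 920 Ω = 9.41 mA.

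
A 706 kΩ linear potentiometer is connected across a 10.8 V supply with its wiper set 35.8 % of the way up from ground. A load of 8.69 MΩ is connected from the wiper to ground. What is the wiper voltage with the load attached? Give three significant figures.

The wiper splits the pot into (1−α)R = 453.3 kΩ above and αR = 252.7 kΩ below.
Lower section ‖ load = 245.6 kΩ.
V_wiper = 10.8 × 245.6/(453.3 + 245.6) = 3.80 V.

V ≈ 3.80 V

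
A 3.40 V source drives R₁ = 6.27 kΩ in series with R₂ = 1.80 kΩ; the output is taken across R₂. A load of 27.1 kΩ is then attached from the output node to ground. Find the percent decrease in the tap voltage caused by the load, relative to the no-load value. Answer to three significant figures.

The divider's output (Thévenin) resistance is R₁‖R₂ = 1.399 kΩ.
Fractional drop under load = R_th/(R_th + R_L) = 1.399 / (1.399 + 27.1) = 0.04907.
So the output falls by 4.91 %.

4.91 %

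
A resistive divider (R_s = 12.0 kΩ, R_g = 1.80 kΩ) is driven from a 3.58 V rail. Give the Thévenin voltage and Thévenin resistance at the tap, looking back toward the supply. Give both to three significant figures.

V_th = 0.467 V, R_th = 1.57 kΩ

V_th is the open-circuit tap voltage: 3.58 × 1.80/(12.0 + 1.80) = 0.467 V.
With the supply zeroed, R_s and R_g appear in parallel from the tap: R_th = R_s‖R_g = (12.0 × 1.80)/13.80 = 1.57 kΩ.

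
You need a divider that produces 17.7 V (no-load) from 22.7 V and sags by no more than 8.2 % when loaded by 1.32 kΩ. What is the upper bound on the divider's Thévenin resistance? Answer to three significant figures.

Loading drop = R_th/(R_th + R_L) ≤ 0.0820, so R_th ≤ R_L · ε/(1−ε) = 1.32 kΩ × 0.0820/0.9180 = 118 Ω.
(Any R1, R2 with R2/(R1+R2) = 0.780 and R1‖R2 ≤ 118 Ω will meet the spec.)

R_th ≤ 118 Ω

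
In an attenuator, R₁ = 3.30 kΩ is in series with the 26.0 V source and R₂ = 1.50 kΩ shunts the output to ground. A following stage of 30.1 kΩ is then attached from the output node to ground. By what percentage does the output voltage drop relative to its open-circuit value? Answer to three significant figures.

3.31 %

The divider's output (Thévenin) resistance is R₁‖R₂ = 1.031 kΩ.
Fractional drop under load = R_th/(R_th + R_L) = 1.031 / (1.031 + 30.1) = 0.03313.
So the output falls by 3.31 %.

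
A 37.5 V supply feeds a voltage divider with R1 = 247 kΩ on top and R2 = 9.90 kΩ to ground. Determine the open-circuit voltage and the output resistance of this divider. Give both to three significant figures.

V_th = 1.45 V, R_th = 9.52 kΩ

V_th is the open-circuit tap voltage: 37.5 × 9.90/(247 + 9.90) = 1.45 V.
With the supply zeroed, R1 and R2 appear in parallel from the tap: R_th = R1‖R2 = (247 × 9.90)/256.9 = 9.52 kΩ.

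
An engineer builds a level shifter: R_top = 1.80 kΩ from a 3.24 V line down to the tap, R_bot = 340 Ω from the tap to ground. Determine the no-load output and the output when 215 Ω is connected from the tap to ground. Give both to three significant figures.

Open-circuit: V = 3.24 × 340/(1800 + 340) = 0.515 V.
With the load, R_bot becomes R_bot‖R_L = 131.7 Ω, so V = 3.24 × 131.7/1932 = 0.221 V.

Unloaded: 0.515 V; loaded: 0.221 V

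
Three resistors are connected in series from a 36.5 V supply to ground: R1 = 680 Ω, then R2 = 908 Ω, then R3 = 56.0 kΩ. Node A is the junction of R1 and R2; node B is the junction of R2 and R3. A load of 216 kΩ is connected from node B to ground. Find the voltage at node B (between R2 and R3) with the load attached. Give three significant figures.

At node B, R3 is in parallel with the load: R3‖R_L = 44470 Ω.
Below node A the resistance is R2 + (R3‖R_L) = 45380 Ω, so V_A = 36.5 × 45380/46060 = 35.96 V.
Then V_B = V_A × (R3‖R_L)/(R2 + R3‖R_L) = 35.96 × 44470/45380 = 35.2 V.

V ≈ 35.2 V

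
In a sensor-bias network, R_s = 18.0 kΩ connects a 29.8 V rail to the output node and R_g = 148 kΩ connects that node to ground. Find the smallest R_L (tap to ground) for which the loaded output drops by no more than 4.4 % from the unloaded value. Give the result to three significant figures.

R_L(min) ≈ 349 kΩ

Output resistance R_th = R_s‖R_g = (18.0 × 148)/166.0 = 16.05 kΩ.
The fractional drop is R_th/(R_th + R_L); requiring this ≤ 0.0440 gives R_L ≥ R_th(1/0.0440 − 1) = 16.05 × 21.73 = 349 kΩ.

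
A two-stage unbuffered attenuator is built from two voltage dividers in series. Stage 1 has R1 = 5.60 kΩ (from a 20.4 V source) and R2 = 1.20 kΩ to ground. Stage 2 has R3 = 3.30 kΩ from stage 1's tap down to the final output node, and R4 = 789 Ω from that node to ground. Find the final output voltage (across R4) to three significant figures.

Stage 2 presents R3+R4 = 4089 Ω as a load on stage 1's tap.
Stage 1's lower leg becomes R2‖(R3+R4) = 927.7 Ω, so V_mid = 20.4 × 927.7/6528 = 2.899 V.
Stage 2 is itself unloaded: V_out = V_mid × R4/(R3+R4) = 2.899 × 789/4089 = 0.559 V.

V_out ≈ 0.559 V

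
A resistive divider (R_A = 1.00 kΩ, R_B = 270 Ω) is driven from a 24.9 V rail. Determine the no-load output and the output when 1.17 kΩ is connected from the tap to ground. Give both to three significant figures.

Unloaded: 5.29 V; loaded: 4.48 V

Open-circuit: V = 24.9 × 270/(1000 + 270) = 5.29 V.
With the load, R_B becomes R_B‖R_L = 219.4 Ω, so V = 24.9 × 219.4/1219 = 4.48 V.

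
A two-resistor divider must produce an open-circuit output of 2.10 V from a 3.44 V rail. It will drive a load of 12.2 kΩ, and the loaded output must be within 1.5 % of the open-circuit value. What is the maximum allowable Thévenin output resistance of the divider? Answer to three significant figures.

R_th ≤ 186 Ω

Loading drop = R_th/(R_th + R_L) ≤ 0.0150, so R_th ≤ R_L · ε/(1−ε) = 12.2 kΩ × 0.0150/0.9850 = 186 Ω.
(Any R1, R2 with R2/(R1+R2) = 0.610 and R1‖R2 ≤ 186 Ω will meet the spec.)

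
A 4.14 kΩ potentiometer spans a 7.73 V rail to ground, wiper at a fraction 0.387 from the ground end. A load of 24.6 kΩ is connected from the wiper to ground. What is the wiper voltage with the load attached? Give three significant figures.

The wiper splits the pot into (1−α)R = 2.538 kΩ above and αR = 1.602 kΩ below.
Lower section ‖ load = 1.504 kΩ.
V_wiper = 7.73 × 1.504/(2.538 + 1.504) = 2.88 V.

V ≈ 2.88 V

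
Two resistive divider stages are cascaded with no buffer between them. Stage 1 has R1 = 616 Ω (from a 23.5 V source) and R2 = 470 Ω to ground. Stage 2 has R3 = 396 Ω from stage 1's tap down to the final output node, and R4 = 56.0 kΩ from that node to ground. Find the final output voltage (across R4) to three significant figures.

V_out ≈ 10.1 V

Stage 2 presents R3+R4 = 56400 Ω as a load on stage 1's tap.
Stage 1's lower leg becomes R2‖(R3+R4) = 466.1 Ω, so V_mid = 23.5 × 466.1/1082 = 10.12 V.
Stage 2 is itself unloaded: V_out = V_mid × R4/(R3+R4) = 10.12 × 56000/56400 = 10.1 V.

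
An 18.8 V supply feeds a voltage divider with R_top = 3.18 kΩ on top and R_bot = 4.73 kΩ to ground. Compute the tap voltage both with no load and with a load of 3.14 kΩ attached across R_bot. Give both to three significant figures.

Unloaded: 11.2 V; loaded: 7.00 V

Open-circuit: V = 18.8 × 4.73/(3.18 + 4.73) = 11.2 V.
With the load, R_bot becomes R_bot‖R_L = 1.887 kΩ, so V = 18.8 × 1.887/5.067 = 7.00 V.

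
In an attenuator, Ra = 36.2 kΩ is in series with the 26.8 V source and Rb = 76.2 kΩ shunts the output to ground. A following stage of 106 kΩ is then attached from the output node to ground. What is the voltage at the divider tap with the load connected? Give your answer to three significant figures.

The load sits in parallel with Rb: Rb‖R_L = (76.2 × 106) / (76.2 + 106) = 44.33 kΩ.
V_out = 26.8 × 44.33 / (36.2 + 44.33) = 26.8 × 44.33/80.53 = 14.8 V.

V_out ≈ 14.8 V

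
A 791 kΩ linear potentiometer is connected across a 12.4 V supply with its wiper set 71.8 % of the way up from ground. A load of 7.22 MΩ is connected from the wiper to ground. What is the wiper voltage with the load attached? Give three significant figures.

The wiper splits the pot into (1−α)R = 223.1 kΩ above and αR = 567.9 kΩ below.
Lower section ‖ load = 526.5 kΩ.
V_wiper = 12.4 × 526.5/(223.1 + 526.5) = 8.71 V.

V ≈ 8.71 V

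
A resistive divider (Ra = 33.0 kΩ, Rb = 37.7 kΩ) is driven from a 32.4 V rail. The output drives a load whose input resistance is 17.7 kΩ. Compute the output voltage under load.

V_out ≈ 8.66 V

The load sits in parallel with Rb: Rb‖R_L = (37.7 × 17.7) / (37.7 + 17.7) = 12.04 kΩ.
V_out = 32.4 × 12.04 / (33.0 + 12.04) = 32.4 × 12.04/45.04 = 8.66 V.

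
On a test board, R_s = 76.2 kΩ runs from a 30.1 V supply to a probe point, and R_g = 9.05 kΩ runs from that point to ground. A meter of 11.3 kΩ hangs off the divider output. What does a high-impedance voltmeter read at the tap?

The load sits in parallel with R_g: R_g‖R_L = (9.05 × 11.3) / (9.05 + 11.3) = 5.025 kΩ.
V_out = 30.1 × 5.025 / (76.2 + 5.025) = 30.1 × 5.025/81.23 = 1.86 V.

V_out ≈ 1.86 V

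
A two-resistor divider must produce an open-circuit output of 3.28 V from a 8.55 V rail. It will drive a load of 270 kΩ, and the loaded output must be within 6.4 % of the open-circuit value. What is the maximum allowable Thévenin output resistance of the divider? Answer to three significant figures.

R_th ≤ 18.5 kΩ

Loading drop = R_th/(R_th + R_L) ≤ 0.0640, so R_th ≤ R_L · ε/(1−ε) = 270 kΩ × 0.0640/0.9360 = 18.5 kΩ.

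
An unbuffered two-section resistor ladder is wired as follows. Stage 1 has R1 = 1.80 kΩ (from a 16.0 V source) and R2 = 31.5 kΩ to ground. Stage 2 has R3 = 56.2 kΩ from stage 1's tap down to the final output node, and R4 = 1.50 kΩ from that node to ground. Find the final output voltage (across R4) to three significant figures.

V_out ≈ 0.382 V

Stage 2 presents R3+R4 = 57.70 kΩ as a load on stage 1's tap.
Stage 1's lower leg becomes R2‖(R3+R4) = 20.38 kΩ, so V_mid = 16.0 × 20.38/22.18 = 14.70 V.
Stage 2 is itself unloaded: V_out = V_mid × R4/(R3+R4) = 14.70 × 1.50/57.70 = 0.382 V.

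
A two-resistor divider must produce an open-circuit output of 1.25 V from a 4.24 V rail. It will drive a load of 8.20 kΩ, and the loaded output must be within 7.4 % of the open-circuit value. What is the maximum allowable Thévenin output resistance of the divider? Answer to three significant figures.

R_th ≤ 655 Ω

Loading drop = R_th/(R_th + R_L) ≤ 0.0740, so R_th ≤ R_L · ε/(1−ε) = 8.20 kΩ × 0.0740/0.9260 = 655 Ω.
(Any R1, R2 with R2/(R1+R2) = 0.295 and R1‖R2 ≤ 655 Ω will meet the spec.)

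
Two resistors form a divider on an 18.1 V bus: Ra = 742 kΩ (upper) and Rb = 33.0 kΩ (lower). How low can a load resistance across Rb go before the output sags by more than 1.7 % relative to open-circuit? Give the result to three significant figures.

R_L(min) ≈ 1.83 MΩ

Output resistance R_th = Ra‖Rb = (742 × 33.0)/775.0 = 31.59 kΩ.
The fractional drop is R_th/(R_th + R_L); requiring this ≤ 0.0170 gives R_L ≥ R_th(1/0.0170 − 1) = 31.59 × 57.82 = 1.83 MΩ.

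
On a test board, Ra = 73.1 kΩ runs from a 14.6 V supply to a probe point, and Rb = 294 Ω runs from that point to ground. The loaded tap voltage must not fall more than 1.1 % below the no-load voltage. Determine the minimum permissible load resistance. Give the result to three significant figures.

Output resistance R_th = Ra‖Rb = (73100 × 294)/73390 = 292.8 Ω.
The fractional drop is R_th/(R_th + R_L); requiring this ≤ 0.0110 gives R_L ≥ R_th(1/0.0110 − 1) = 292.8 × 89.91 = 26.3 kΩ.

R_L(min) ≈ 26.3 kΩ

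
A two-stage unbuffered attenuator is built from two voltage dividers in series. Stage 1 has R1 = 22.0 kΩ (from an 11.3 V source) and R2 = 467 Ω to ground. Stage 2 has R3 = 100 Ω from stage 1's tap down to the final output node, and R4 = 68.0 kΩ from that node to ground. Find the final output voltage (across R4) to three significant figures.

Stage 2 presents R3+R4 = 68100 Ω as a load on stage 1's tap.
Stage 1's lower leg becomes R2‖(R3+R4) = 463.8 Ω, so V_mid = 11.3 × 463.8/22460 = 0.2333 V.
Stage 2 is itself unloaded: V_out = V_mid × R4/(R3+R4) = 0.2333 × 68000/68100 = 0.233 V.

V_out ≈ 0.233 V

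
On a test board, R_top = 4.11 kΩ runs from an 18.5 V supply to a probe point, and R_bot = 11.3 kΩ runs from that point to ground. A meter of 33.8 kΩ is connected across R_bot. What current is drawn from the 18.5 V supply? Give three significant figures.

I ≈ 1.47 mA

R_bot‖R_L = 8.469 kΩ, so the source sees R_top + R_bot‖R_L = 12.58 kΩ.
I = 18.5 V / 12.58 kΩ = 1.47 mA.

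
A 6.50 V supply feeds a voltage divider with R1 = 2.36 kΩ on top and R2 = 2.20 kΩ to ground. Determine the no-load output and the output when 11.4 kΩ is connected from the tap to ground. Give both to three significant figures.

Open-circuit: V = 6.50 × 2.20/(2.36 + 2.20) = 3.14 V.
With the load, R2 becomes R2‖R_L = 1.844 kΩ, so V = 6.50 × 1.844/4.204 = 2.85 V.

Unloaded: 3.14 V; loaded: 2.85 V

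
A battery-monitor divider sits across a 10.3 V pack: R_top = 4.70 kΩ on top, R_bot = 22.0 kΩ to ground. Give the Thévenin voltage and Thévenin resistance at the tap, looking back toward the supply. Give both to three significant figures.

V_th = 8.49 V, R_th = 3.87 kΩ

V_th is the open-circuit tap voltage: 10.3 × 22.0/(4.70 + 22.0) = 8.49 V.
With the supply zeroed, R_top and R_bot appear in parallel from the tap: R_th = R_top‖R_bot = (4.70 × 22.0)/26.70 = 3.87 kΩ.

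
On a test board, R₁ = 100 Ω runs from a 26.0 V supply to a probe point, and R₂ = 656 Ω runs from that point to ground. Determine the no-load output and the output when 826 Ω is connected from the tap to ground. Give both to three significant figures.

Open-circuit: V = 26.0 × 656/(100 + 656) = 22.6 V.
With the load, R₂ becomes R₂‖R_L = 365.6 Ω, so V = 26.0 × 365.6/465.6 = 20.4 V.

Unloaded: 22.6 V; loaded: 20.4 V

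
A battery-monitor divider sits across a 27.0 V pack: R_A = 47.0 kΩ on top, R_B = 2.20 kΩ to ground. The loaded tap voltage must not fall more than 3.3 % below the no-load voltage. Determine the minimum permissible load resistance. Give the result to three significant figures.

R_L(min) ≈ 61.6 kΩ

Output resistance R_th = R_A‖R_B = (47.0 × 2.20)/49.20 = 2.102 kΩ.
The fractional drop is R_th/(R_th + R_L); requiring this ≤ 0.0330 gives R_L ≥ R_th(1/0.0330 − 1) = 2.102 × 29.30 = 61.6 kΩ.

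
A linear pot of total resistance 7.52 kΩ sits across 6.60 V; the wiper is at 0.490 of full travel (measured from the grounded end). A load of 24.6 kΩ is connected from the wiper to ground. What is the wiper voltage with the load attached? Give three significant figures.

The wiper splits the pot into (1−α)R = 3.835 kΩ above and αR = 3.685 kΩ below.
Lower section ‖ load = 3.205 kΩ.
V_wiper = 6.60 × 3.205/(3.835 + 3.205) = 3.00 V.

V ≈ 3.00 V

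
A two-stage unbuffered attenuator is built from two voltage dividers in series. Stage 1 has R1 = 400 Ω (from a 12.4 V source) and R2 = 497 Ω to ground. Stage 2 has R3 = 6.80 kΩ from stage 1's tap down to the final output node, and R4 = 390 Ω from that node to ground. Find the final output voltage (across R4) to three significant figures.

Stage 2 presents R3+R4 = 7190 Ω as a load on stage 1's tap.
Stage 1's lower leg becomes R2‖(R3+R4) = 464.9 Ω, so V_mid = 12.4 × 464.9/864.9 = 6.665 V.
Stage 2 is itself unloaded: V_out = V_mid × R4/(R3+R4) = 6.665 × 390/7190 = 0.362 V.

V_out ≈ 0.362 V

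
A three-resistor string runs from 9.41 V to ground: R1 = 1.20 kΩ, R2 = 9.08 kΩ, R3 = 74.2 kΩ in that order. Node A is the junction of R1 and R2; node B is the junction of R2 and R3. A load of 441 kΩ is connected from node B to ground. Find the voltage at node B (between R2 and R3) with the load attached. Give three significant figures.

At node B, R3 is in parallel with the load: R3‖R_L = 63.51 kΩ.
Below node A the resistance is R2 + (R3‖R_L) = 72.59 kΩ, so V_A = 9.41 × 72.59/73.79 = 9.257 V.
Then V_B = V_A × (R3‖R_L)/(R2 + R3‖R_L) = 9.257 × 63.51/72.59 = 8.10 V.

V ≈ 8.10 V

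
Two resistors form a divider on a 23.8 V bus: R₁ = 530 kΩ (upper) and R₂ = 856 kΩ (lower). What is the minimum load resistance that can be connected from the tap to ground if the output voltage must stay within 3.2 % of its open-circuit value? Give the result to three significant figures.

Output resistance R_th = R₁‖R₂ = (530 × 856)/1386 = 327.3 kΩ.
The fractional drop is R_th/(R_th + R_L); requiring this ≤ 0.0320 gives R_L ≥ R_th(1/0.0320 − 1) = 327.3 × 30.25 = 9.90 MΩ.

R_L(min) ≈ 9.90 MΩ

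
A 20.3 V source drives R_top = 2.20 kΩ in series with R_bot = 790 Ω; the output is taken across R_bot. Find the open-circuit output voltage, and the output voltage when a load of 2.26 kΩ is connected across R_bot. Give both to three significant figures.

Unloaded: 5.36 V; loaded: 4.27 V

Open-circuit: V = 20.3 × 790/(2200 + 790) = 5.36 V.
With the load, R_bot becomes R_bot‖R_L = 585.4 Ω, so V = 20.3 × 585.4/2785 = 4.27 V.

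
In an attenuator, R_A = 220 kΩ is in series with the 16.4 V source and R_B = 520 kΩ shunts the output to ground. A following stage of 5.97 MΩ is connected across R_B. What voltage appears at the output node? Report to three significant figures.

The load sits in parallel with R_B: R_B‖R_L = (520 × 5970) / (520 + 5970) = 478.3 kΩ.
V_out = 16.4 × 478.3 / (220 + 478.3) = 16.4 × 478.3/698.3 = 11.2 V.

V_out ≈ 11.2 V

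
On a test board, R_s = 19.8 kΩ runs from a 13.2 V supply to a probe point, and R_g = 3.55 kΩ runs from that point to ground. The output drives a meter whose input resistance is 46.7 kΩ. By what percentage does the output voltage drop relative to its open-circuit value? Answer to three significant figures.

6.06 %

The divider's output (Thévenin) resistance is R_s‖R_g = 3.010 kΩ.
Fractional drop under load = R_th/(R_th + R_L) = 3.010 / (3.010 + 46.7) = 0.06056.
So the output falls by 6.06 %.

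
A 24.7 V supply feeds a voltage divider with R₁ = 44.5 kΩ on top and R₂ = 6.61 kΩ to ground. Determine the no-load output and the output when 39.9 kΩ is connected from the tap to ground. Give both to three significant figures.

Unloaded: 3.19 V; loaded: 2.79 V

Open-circuit: V = 24.7 × 6.61/(44.5 + 6.61) = 3.19 V.
With the load, R₂ becomes R₂‖R_L = 5.671 kΩ, so V = 24.7 × 5.671/50.17 = 2.79 V.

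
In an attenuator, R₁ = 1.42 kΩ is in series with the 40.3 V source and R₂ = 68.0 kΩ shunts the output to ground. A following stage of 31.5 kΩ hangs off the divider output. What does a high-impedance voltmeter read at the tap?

V_out ≈ 37.8 V

The load sits in parallel with R₂: R₂‖R_L = (68.0 × 31.5) / (68.0 + 31.5) = 21.53 kΩ.
V_out = 40.3 × 21.53 / (1.42 + 21.53) = 40.3 × 21.53/22.95 = 37.8 V.
(Unloaded it would have been 39.5 V.)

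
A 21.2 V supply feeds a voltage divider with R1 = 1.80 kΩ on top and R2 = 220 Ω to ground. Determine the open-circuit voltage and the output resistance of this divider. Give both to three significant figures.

V_th is the open-circuit tap voltage: 21.2 × 220/(1800 + 220) = 2.31 V.
With the supply zeroed, R1 and R2 appear in parallel from the tap: R_th = R1‖R2 = (1800 × 220)/2020 = 196 Ω.

V_th = 2.31 V, R_th = 196 Ω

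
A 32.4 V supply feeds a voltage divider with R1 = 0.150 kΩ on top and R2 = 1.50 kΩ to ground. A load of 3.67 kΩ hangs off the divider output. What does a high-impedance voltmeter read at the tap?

V_out ≈ 28.4 V

The load sits in parallel with R2: R2‖R_L = (1500 × 3670) / (1500 + 3670) = 1065 Ω.
V_out = 32.4 × 1065 / (150 + 1065) = 32.4 × 1065/1215 = 28.4 V.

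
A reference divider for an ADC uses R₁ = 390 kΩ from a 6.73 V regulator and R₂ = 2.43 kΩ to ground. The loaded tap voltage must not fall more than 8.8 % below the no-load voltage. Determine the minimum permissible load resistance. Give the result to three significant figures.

R_L(min) ≈ 25.0 kΩ

Output resistance R_th = R₁‖R₂ = (390 × 2.43)/392.4 = 2.415 kΩ.
The fractional drop is R_th/(R_th + R_L); requiring this ≤ 0.0880 gives R_L ≥ R_th(1/0.0880 − 1) = 2.415 × 10.36 = 25.0 kΩ.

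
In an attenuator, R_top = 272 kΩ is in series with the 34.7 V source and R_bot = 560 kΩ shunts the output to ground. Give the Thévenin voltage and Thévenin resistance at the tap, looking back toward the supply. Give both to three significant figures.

V_th is the open-circuit tap voltage: 34.7 × 560/(272 + 560) = 23.4 V.
With the supply zeroed, R_top and R_bot appear in parallel from the tap: R_th = R_top‖R_bot = (272 × 560)/832.0 = 183 kΩ.

V_th = 23.4 V, R_th = 183 kΩ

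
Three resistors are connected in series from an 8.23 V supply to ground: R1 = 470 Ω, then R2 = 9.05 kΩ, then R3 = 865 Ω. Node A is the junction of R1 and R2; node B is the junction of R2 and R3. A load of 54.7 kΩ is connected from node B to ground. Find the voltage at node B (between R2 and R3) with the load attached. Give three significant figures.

At node B, R3 is in parallel with the load: R3‖R_L = 851.5 Ω.
Below node A the resistance is R2 + (R3‖R_L) = 9902 Ω, so V_A = 8.23 × 9902/10370 = 7.857 V.
Then V_B = V_A × (R3‖R_L)/(R2 + R3‖R_L) = 7.857 × 851.5/9902 = 0.676 V.

V ≈ 0.676 V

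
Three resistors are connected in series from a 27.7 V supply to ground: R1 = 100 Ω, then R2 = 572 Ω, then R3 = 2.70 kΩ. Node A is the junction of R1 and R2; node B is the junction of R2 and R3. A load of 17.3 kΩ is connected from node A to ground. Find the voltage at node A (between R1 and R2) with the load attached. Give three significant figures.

V ≈ 26.7 V

Below node A the series string R2+R3 = 3272 Ω sits in parallel with the 17300 Ω load: 2752 Ω.
V_A = 27.7 × 2752/(100 + 2752) = 26.7 V.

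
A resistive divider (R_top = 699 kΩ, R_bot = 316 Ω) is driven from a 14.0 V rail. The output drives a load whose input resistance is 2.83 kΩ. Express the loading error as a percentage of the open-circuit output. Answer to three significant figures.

10.0 %

Unloaded V = 14.0 × 316/699300 = 0.0063262 V.
Loaded: R_bot‖R_L = 284.3 Ω, giving V = 14.0 × 284.3/699300 = 0.0056910 V.
Drop = (0.0063262 − 0.0056910) / 0.0063262 = 10.0 %.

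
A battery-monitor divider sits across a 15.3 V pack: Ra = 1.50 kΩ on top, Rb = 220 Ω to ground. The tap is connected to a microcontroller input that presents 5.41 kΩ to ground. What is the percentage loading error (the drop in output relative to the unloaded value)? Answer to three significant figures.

The divider's output (Thévenin) resistance is Ra‖Rb = 191.9 Ω.
Fractional drop under load = R_th/(R_th + R_L) = 191.9 / (191.9 + 5410) = 0.03425.
So the output falls by 3.42 %.

3.42 %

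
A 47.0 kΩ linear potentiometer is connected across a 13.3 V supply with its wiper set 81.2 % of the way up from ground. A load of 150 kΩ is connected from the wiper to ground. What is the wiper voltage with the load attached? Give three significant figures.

The wiper splits the pot into (1−α)R = 8.836 kΩ above and αR = 38.16 kΩ below.
Lower section ‖ load = 30.42 kΩ.
V_wiper = 13.3 × 30.42/(8.836 + 30.42) = 10.3 V.

V ≈ 10.3 V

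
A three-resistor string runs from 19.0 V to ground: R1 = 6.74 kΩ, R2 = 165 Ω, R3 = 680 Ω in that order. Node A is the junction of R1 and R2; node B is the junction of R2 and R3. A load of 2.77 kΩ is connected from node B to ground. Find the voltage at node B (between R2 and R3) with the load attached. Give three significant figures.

At node B, R3 is in parallel with the load: R3‖R_L = 546.0 Ω.
Below node A the resistance is R2 + (R3‖R_L) = 711.0 Ω, so V_A = 19.0 × 711.0/7451 = 1.813 V.
Then V_B = V_A × (R3‖R_L)/(R2 + R3‖R_L) = 1.813 × 546.0/711.0 = 1.39 V.

V ≈ 1.39 V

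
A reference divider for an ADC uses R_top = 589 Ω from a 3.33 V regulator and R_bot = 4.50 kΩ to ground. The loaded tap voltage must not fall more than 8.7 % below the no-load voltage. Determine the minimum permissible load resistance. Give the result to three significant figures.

R_L(min) ≈ 5.47 kΩ

Output resistance R_th = R_top‖R_bot = (589 × 4500)/5089 = 520.8 Ω.
The fractional drop is R_th/(R_th + R_L); requiring this ≤ 0.0870 gives R_L ≥ R_th(1/0.0870 − 1) = 520.8 × 10.49 = 5.47 kΩ.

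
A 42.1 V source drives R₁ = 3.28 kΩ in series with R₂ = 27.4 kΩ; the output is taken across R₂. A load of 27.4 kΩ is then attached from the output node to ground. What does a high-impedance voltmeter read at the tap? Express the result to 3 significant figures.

The load sits in parallel with R₂: R₂‖R_L = (27.4 × 27.4) / (27.4 + 27.4) = 13.70 kΩ.
V_out = 42.1 × 13.70 / (3.28 + 13.70) = 42.1 × 13.70/16.98 = 34.0 V.

V_out ≈ 34.0 V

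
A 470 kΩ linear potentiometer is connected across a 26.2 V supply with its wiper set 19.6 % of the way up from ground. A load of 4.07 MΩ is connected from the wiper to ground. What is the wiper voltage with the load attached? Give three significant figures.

V ≈ 5.04 V

The wiper splits the pot into (1−α)R = 377.9 kΩ above and αR = 92.12 kΩ below.
Lower section ‖ load = 90.08 kΩ.
V_wiper = 26.2 × 90.08/(377.9 + 90.08) = 5.04 V.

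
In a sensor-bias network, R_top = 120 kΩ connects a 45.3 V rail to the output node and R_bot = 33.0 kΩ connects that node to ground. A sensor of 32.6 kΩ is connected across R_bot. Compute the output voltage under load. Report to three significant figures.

V_out ≈ 5.45 V

The load sits in parallel with R_bot: R_bot‖R_L = (33.0 × 32.6) / (33.0 + 32.6) = 16.40 kΩ.
V_out = 45.3 × 16.40 / (120 + 16.40) = 45.3 × 16.40/136.4 = 5.45 V.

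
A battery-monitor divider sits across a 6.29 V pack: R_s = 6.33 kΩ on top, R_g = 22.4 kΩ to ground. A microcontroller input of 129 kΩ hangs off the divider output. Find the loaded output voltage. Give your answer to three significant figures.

V_out ≈ 4.72 V

The load sits in parallel with R_g: R_g‖R_L = (22.4 × 129) / (22.4 + 129) = 19.09 kΩ.
V_out = 6.29 × 19.09 / (6.33 + 19.09) = 6.29 × 19.09/25.42 = 4.72 V.
(Unloaded it would have been 4.90 V.)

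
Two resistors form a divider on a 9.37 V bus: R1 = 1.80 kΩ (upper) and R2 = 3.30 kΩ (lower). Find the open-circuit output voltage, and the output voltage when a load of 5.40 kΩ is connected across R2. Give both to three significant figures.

Open-circuit: V = 9.37 × 3.30/(1.80 + 3.30) = 6.06 V.
With the load, R2 becomes R2‖R_L = 2.048 kΩ, so V = 9.37 × 2.048/3.848 = 4.99 V.

Unloaded: 6.06 V; loaded: 4.99 V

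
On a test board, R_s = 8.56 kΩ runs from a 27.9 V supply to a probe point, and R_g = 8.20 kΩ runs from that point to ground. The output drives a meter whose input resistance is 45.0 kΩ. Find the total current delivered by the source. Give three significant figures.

I ≈ 1.80 mA

R_g‖R_L = 6.936 kΩ, so the source sees R_s + R_g‖R_L = 15.50 kΩ.
I = 27.9 V / 15.50 kΩ = 1.80 mA.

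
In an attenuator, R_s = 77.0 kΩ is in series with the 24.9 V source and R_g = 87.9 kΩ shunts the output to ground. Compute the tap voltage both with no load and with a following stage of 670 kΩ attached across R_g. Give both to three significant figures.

Unloaded: 13.3 V; loaded: 12.5 V

Open-circuit: V = 24.9 × 87.9/(77.0 + 87.9) = 13.3 V.
With the load, R_g becomes R_g‖R_L = 77.71 kΩ, so V = 24.9 × 77.71/154.7 = 12.5 V.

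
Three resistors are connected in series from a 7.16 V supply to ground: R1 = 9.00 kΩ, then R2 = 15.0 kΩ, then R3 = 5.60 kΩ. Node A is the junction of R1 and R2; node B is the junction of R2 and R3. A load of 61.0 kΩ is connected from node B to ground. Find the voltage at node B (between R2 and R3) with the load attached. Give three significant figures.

At node B, R3 is in parallel with the load: R3‖R_L = 5.129 kΩ.
Below node A the resistance is R2 + (R3‖R_L) = 20.13 kΩ, so V_A = 7.16 × 20.13/29.13 = 4.948 V.
Then V_B = V_A × (R3‖R_L)/(R2 + R3‖R_L) = 4.948 × 5.129/20.13 = 1.26 V.

V ≈ 1.26 V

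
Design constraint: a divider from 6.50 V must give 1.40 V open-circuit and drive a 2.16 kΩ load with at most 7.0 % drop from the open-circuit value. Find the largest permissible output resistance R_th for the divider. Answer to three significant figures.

R_th ≤ 163 Ω

Loading drop = R_th/(R_th + R_L) ≤ 0.0700, so R_th ≤ R_L · ε/(1−ε) = 2.16 kΩ × 0.0700/0.9300 = 163 Ω.
(Any R1, R2 with R2/(R1+R2) = 0.215 and R1‖R2 ≤ 163 Ω will meet the spec.)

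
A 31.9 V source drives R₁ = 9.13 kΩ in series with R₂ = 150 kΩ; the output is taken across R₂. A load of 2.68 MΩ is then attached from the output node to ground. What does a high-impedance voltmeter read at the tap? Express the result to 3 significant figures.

The load sits in parallel with R₂: R₂‖R_L = (150 × 2680) / (150 + 2680) = 142.0 kΩ.
V_out = 31.9 × 142.0 / (9.13 + 142.0) = 31.9 × 142.0/151.2 = 30.0 V.
(Unloaded it would have been 30.1 V.)

V_out ≈ 30.0 V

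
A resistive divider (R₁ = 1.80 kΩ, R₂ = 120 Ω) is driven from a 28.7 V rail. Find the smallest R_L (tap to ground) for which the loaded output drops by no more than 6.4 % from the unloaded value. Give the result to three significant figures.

R_L(min) ≈ 1.65 kΩ

Output resistance R_th = R₁‖R₂ = (1800 × 120)/1920 = 112.5 Ω.
The fractional drop is R_th/(R_th + R_L); requiring this ≤ 0.0640 gives R_L ≥ R_th(1/0.0640 − 1) = 112.5 × 14.62 = 1.65 kΩ.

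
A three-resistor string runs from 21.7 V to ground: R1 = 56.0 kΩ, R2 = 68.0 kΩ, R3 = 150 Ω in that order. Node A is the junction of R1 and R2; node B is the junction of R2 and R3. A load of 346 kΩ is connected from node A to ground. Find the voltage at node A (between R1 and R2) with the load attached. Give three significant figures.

Below node A the series string R2+R3 = 68150 Ω sits in parallel with the 346000 Ω load: 56940 Ω.
V_A = 21.7 × 56940/(56000 + 56940) = 10.9 V.

V ≈ 10.9 V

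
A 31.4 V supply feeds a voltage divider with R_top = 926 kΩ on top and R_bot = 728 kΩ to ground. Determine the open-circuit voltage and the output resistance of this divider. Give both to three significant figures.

V_th is the open-circuit tap voltage: 31.4 × 728/(926 + 728) = 13.8 V.
With the supply zeroed, R_top and R_bot appear in parallel from the tap: R_th = R_top‖R_bot = (926 × 728)/1654 = 408 kΩ.

V_th = 13.8 V, R_th = 408 kΩ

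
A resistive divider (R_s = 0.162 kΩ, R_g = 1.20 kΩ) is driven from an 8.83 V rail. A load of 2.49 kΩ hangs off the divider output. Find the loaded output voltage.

The load sits in parallel with R_g: R_g‖R_L = (1200 × 2490) / (1200 + 2490) = 809.8 Ω.
V_out = 8.83 × 809.8 / (162 + 809.8) = 8.83 × 809.8/971.8 = 7.36 V.

V_out ≈ 7.36 V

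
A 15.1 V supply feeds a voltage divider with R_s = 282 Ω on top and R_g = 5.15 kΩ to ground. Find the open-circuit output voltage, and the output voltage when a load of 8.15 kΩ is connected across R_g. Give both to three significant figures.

Open-circuit: V = 15.1 × 5150/(282 + 5150) = 14.3 V.
With the load, R_g becomes R_g‖R_L = 3156 Ω, so V = 15.1 × 3156/3438 = 13.9 V.

Unloaded: 14.3 V; loaded: 13.9 V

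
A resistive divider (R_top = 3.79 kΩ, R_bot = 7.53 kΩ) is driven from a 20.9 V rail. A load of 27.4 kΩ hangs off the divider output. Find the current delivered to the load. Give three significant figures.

R_bot‖R_L = 5.907 kΩ; V_out = 20.9 × 5.907/9.697 = 12.73 V.
I_L = V_out / R_L = 12.73 / 27.4 kΩ = 0.465 mA.

I_L ≈ 0.465 mA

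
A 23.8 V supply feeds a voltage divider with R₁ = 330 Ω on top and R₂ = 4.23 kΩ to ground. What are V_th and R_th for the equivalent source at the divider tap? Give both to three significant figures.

V_th = 22.1 V, R_th = 306 Ω

V_th is the open-circuit tap voltage: 23.8 × 4230/(330 + 4230) = 22.1 V.
With the supply zeroed, R₁ and R₂ appear in parallel from the tap: R_th = R₁‖R₂ = (330 × 4230)/4560 = 306 Ω.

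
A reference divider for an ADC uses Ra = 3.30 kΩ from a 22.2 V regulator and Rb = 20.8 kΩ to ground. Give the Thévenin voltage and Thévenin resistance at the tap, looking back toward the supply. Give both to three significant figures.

V_th = 19.2 V, R_th = 2.85 kΩ

V_th is the open-circuit tap voltage: 22.2 × 20.8/(3.30 + 20.8) = 19.2 V.
With the supply zeroed, Ra and Rb appear in parallel from the tap: R_th = Ra‖Rb = (3.30 × 20.8)/24.10 = 2.85 kΩ.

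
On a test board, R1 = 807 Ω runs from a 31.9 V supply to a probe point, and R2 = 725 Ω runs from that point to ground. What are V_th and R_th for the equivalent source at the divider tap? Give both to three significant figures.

V_th = 15.1 V, R_th = 382 Ω

V_th is the open-circuit tap voltage: 31.9 × 725/(807 + 725) = 15.1 V.
With the supply zeroed, R1 and R2 appear in parallel from the tap: R_th = R1‖R2 = (807 × 725)/1532 = 382 Ω.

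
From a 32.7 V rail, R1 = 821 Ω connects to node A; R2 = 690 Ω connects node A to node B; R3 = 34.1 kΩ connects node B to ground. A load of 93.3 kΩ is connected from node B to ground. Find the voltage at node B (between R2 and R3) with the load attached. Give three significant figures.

At node B, R3 is in parallel with the load: R3‖R_L = 24970 Ω.
Below node A the resistance is R2 + (R3‖R_L) = 25660 Ω, so V_A = 32.7 × 25660/26480 = 31.69 V.
Then V_B = V_A × (R3‖R_L)/(R2 + R3‖R_L) = 31.69 × 24970/25660 = 30.8 V.

V ≈ 30.8 V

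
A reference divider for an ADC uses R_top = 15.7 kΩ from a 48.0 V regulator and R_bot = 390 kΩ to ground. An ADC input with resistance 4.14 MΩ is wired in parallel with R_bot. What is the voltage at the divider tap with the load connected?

V_out ≈ 46.0 V

The load sits in parallel with R_bot: R_bot‖R_L = (390 × 4140) / (390 + 4140) = 356.4 kΩ.
V_out = 48.0 × 356.4 / (15.7 + 356.4) = 48.0 × 356.4/372.1 = 46.0 V.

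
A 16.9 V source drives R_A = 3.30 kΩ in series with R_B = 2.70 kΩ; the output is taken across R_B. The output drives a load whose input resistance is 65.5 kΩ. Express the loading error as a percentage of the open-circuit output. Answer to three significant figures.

The divider's output (Thévenin) resistance is R_A‖R_B = 1.485 kΩ.
Fractional drop under load = R_th/(R_th + R_L) = 1.485 / (1.485 + 65.5) = 0.02217.
So the output falls by 2.22 %.

2.22 %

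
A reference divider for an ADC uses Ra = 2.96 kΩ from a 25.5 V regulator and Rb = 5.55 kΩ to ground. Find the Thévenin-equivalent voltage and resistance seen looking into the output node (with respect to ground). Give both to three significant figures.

V_th = 16.6 V, R_th = 1.93 kΩ

V_th is the open-circuit tap voltage: 25.5 × 5.55/(2.96 + 5.55) = 16.6 V.
With the supply zeroed, Ra and Rb appear in parallel from the tap: R_th = Ra‖Rb = (2.96 × 5.55)/8.510 = 1.93 kΩ.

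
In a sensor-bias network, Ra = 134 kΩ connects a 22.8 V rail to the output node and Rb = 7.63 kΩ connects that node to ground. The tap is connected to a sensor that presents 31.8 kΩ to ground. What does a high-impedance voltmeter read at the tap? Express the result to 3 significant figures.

V_out ≈ 1.00 V

The load sits in parallel with Rb: Rb‖R_L = (7.63 × 31.8) / (7.63 + 31.8) = 6.154 kΩ.
V_out = 22.8 × 6.154 / (134 + 6.154) = 22.8 × 6.154/140.2 = 1.00 V.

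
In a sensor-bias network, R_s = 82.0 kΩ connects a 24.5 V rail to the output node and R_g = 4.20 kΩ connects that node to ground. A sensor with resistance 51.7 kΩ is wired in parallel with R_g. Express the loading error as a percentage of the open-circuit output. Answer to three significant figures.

The divider's output (Thévenin) resistance is R_s‖R_g = 3.995 kΩ.
Fractional drop under load = R_th/(R_th + R_L) = 3.995 / (3.995 + 51.7) = 0.07174.
So the output falls by 7.17 %.

7.17 %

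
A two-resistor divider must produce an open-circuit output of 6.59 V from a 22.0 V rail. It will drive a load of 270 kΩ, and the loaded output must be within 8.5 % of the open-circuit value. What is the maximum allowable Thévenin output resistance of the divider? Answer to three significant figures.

R_th ≤ 25.1 kΩ

Loading drop = R_th/(R_th + R_L) ≤ 0.0850, so R_th ≤ R_L · ε/(1−ε) = 270 kΩ × 0.0850/0.9150 = 25.1 kΩ.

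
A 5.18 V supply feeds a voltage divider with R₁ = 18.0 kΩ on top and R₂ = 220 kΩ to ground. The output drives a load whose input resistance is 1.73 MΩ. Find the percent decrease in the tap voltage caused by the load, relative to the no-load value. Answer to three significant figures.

The divider's output (Thévenin) resistance is R₁‖R₂ = 16.64 kΩ.
Fractional drop under load = R_th/(R_th + R_L) = 16.64 / (16.64 + 1730) = 0.009526.
So the output falls by 0.953 %.

0.953 %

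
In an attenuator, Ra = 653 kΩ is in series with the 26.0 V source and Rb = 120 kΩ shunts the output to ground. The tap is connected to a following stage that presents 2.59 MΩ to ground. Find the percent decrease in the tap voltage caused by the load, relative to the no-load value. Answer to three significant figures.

The divider's output (Thévenin) resistance is Ra‖Rb = 101.4 kΩ.
Fractional drop under load = R_th/(R_th + R_L) = 101.4 / (101.4 + 2590) = 0.03767.
So the output falls by 3.77 %.

3.77 %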